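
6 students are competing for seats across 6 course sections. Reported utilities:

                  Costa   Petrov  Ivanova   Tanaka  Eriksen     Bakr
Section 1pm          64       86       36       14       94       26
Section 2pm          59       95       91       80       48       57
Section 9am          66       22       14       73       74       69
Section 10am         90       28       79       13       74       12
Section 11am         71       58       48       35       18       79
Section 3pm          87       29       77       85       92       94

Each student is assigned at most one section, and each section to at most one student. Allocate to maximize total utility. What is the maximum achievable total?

Optimal: Costa→Section 10am (90 points), Petrov→Section 1pm (86 points), Ivanova→Section 2pm (91 points), Tanaka→Section 9am (73 points), Eriksen→Section 3pm (92 points), Bakr→Section 11am (79 points) — total 90+86+91+73+92+79 = 511 points.
Column-greedy (each section in turn goes to its best remaining student) gives 508 points, worse by 3.

Maximum total: 511 points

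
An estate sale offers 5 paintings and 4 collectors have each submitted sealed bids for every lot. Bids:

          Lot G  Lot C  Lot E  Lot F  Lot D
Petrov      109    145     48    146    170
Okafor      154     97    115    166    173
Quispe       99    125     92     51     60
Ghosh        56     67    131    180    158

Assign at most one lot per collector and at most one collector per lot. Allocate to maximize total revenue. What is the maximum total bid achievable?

Optimal: Petrov→Lot D ($170), Okafor→Lot G ($154), Quispe→Lot C ($125), Ghosh→Lot F ($180) — total 170+154+125+180 = $629.
Swapping Okafor↔Petrov (Okafor→Lot D $173, Petrov→Lot G $109) loses 42.

Max total: $629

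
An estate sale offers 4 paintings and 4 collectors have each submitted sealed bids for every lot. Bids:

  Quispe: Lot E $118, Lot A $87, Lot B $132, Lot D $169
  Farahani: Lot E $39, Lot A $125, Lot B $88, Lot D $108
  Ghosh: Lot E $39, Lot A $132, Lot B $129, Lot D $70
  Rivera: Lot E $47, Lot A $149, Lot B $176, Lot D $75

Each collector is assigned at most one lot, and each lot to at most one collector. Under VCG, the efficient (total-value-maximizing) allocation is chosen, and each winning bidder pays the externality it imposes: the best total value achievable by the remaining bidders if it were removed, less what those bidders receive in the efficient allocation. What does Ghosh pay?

Ghosh pays $68.

Efficient allocation: Quispe→Lot E ($118), Farahani→Lot D ($108), Ghosh→Lot A ($132), Rivera→Lot B ($176); total welfare W = $534.
Ghosh receives Lot A at value $132, so the others get W − 132 = $402.
Without Ghosh: best allocation of the remaining 3 bidders over all 4 lots is Quispe→Lot D ($169), Farahani→Lot A ($125), Rivera→Lot B ($176), total $470.
VCG payment = (others' best without Ghosh) − (others' welfare with Ghosh) = 470 − 402 = $68.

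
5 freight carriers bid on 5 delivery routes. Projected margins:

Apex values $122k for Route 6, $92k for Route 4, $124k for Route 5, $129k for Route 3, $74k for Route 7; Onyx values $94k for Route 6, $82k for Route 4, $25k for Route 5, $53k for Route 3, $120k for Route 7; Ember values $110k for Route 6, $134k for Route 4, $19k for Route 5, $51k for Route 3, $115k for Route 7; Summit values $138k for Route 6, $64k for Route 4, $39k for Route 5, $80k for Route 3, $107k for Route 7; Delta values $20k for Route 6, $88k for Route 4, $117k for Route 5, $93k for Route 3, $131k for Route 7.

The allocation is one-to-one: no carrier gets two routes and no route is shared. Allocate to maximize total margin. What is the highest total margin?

Optimal: Apex→Route 3 ($129k), Onyx→Route 7 ($120k), Ember→Route 4 ($134k), Summit→Route 6 ($138k), Delta→Route 5 ($117k) — total 129+120+134+138+117 = $638k.
Column-greedy (each route in turn goes to its best remaining carrier) gives $609k, worse by 29.
Every other assignment is strictly worse.

Max total: $638k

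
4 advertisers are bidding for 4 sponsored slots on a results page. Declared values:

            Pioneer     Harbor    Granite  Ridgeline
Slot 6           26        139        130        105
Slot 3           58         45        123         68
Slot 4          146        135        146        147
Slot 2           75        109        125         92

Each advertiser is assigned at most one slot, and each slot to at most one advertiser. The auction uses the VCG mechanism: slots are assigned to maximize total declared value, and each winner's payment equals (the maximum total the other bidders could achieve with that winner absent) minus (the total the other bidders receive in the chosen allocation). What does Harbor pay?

Harbor pays $15.

Efficient allocation: Pioneer→Slot 4 ($146), Harbor→Slot 6 ($139), Granite→Slot 3 ($123), Ridgeline→Slot 2 ($92); total welfare W = $500.
Harbor receives Slot 6 at value $139, so the others get W − 139 = $361.
Without Harbor: best allocation of the remaining 3 bidders over all 4 slots is Pioneer→Slot 4 ($146), Granite→Slot 2 ($125), Ridgeline→Slot 6 ($105), total $376.
VCG payment = (others' best without Harbor) − (others' welfare with Harbor) = 376 − 361 = $15.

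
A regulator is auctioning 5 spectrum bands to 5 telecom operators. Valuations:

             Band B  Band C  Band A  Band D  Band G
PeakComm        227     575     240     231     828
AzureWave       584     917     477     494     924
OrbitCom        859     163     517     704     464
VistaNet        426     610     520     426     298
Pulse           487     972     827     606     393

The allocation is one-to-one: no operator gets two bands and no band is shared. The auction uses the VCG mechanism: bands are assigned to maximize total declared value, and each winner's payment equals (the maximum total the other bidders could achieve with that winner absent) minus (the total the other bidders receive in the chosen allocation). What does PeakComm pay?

Efficient allocation: PeakComm→Band G ($828M), AzureWave→Band C ($917M), OrbitCom→Band B ($859M), VistaNet→Band D ($426M), Pulse→Band A ($827M); total welfare W = $3857M.
PeakComm receives Band G at value $828M, so the others get W − 828 = $3029M.
Without PeakComm: best allocation of the remaining 4 bidders over all 5 bands is AzureWave→Band G ($924M), OrbitCom→Band B ($859M), VistaNet→Band A ($520M), Pulse→Band C ($972M), total $3275M.
VCG payment = (others' best without PeakComm) − (others' welfare with PeakComm) = 3275 − 3029 = $246M.

PeakComm pays $246M.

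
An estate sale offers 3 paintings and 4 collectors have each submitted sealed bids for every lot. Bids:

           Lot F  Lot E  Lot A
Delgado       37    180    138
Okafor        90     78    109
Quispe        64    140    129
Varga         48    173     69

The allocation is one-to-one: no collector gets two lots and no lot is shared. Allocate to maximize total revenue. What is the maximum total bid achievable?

Max total: $401

Optimal: Okafor→Lot F ($90), Varga→Lot E ($173), Delgado→Lot A ($138) — total 90+173+138 = $401.
Row-greedy (each collector in turn takes its best remaining lot) gives $353, worse by 48.
Next-best assignment: Okafor→Lot F, Delgado→Lot E, Quispe→Lot A = $399.
Swapping Okafor↔Delgado (Okafor→Lot A $109, Delgado→Lot F $37) loses 82.
Checked against all permutations: $401 is optimal.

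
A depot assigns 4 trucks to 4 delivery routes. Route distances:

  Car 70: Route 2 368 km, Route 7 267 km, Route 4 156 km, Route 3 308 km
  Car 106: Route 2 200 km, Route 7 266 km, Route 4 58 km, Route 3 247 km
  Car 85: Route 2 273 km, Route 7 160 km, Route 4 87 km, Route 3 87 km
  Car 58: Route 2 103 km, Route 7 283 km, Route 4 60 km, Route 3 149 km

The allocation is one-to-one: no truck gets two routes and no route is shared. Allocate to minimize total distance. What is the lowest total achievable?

This is a one-to-one assignment (minimum-cost bipartite matching).
Optimal: Car 70→Route 7 (267 km), Car 106→Route 4 (58 km), Car 85→Route 3 (87 km), Car 58→Route 2 (103 km) — total 267+58+87+103 = 515 km.
Row-greedy (each truck in turn takes its cheapest remaining route) gives 726 km, worse by 211.
Next-best assignment: Car 70→Route 4, Car 106→Route 7, Car 85→Route 3, Car 58→Route 2 = 612 km.

Min total: 515 km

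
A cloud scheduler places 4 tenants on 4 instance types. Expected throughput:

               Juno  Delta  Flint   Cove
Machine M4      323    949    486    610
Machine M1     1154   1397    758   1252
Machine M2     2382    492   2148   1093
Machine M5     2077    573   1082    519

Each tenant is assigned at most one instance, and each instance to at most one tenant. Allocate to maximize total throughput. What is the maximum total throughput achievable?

Optimal: Juno→Machine M5 (2077 ops/s), Delta→Machine M4 (949 ops/s), Flint→Machine M2 (2148 ops/s), Cove→Machine M1 (1252 ops/s) — total 2077+949+2148+1252 = 6426 ops/s.
Column-greedy (each instance in turn goes to its best remaining tenant) gives 5665 ops/s, worse by 761.
Next-best assignment: Juno→Machine M5, Delta→Machine M1, Flint→Machine M2, Cove→Machine M4 = 6232 ops/s.
Swapping Delta↔Juno (Delta→Machine M5 573 ops/s, Juno→Machine M4 323 ops/s) loses 2130.
Every other assignment is strictly worse.

Max total: 6426 ops/s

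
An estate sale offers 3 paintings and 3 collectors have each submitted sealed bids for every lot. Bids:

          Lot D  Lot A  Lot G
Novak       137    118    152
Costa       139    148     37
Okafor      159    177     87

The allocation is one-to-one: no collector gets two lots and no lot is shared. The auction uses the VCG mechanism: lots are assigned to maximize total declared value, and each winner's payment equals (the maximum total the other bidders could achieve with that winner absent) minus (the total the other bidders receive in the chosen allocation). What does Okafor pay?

Okafor pays $9.

Efficient allocation: Novak→Lot G ($152), Costa→Lot D ($139), Okafor→Lot A ($177); total welfare W = $468.
Okafor receives Lot A at value $177, so the others get W − 177 = $291.
Without Okafor: best allocation of the remaining 2 bidders over all 3 lots is Novak→Lot G ($152), Costa→Lot A ($148), total $300.
VCG payment = (others' best without Okafor) − (others' welfare with Okafor) = 300 − 291 = $9.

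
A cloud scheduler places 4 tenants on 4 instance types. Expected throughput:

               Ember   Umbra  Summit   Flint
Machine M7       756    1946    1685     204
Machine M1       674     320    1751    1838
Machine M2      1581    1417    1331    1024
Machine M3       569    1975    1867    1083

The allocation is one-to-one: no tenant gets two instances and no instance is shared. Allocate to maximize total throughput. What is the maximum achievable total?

Max total: 7232 ops/s

Optimal: Ember→Machine M2 (1581 ops/s), Umbra→Machine M7 (1946 ops/s), Summit→Machine M3 (1867 ops/s), Flint→Machine M1 (1838 ops/s) — total 1581+1946+1867+1838 = 7232 ops/s.
Max-entry greedy (repeatedly take the single best remaining cell) gives 7079 ops/s, worse by 153.
Checked against all permutations: 7232 ops/s is optimal.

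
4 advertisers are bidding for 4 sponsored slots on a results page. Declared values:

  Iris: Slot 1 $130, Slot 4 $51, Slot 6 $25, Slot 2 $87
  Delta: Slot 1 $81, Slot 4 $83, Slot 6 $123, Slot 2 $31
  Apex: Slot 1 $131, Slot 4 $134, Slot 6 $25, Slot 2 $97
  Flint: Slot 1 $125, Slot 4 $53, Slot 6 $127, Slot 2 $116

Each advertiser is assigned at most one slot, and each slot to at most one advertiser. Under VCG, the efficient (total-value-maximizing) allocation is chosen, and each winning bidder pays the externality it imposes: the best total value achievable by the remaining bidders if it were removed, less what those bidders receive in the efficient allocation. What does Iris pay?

Efficient allocation: Iris→Slot 1 ($130), Delta→Slot 6 ($123), Apex→Slot 4 ($134), Flint→Slot 2 ($116); total welfare W = $503.
Iris receives Slot 1 at value $130, so the others get W − 130 = $373.
Without Iris: best allocation of the remaining 3 bidders over all 4 slots is Delta→Slot 6 ($123), Apex→Slot 4 ($134), Flint→Slot 1 ($125), total $382.
VCG payment = (others' best without Iris) − (others' welfare with Iris) = 382 − 373 = $9.

Iris pays $9.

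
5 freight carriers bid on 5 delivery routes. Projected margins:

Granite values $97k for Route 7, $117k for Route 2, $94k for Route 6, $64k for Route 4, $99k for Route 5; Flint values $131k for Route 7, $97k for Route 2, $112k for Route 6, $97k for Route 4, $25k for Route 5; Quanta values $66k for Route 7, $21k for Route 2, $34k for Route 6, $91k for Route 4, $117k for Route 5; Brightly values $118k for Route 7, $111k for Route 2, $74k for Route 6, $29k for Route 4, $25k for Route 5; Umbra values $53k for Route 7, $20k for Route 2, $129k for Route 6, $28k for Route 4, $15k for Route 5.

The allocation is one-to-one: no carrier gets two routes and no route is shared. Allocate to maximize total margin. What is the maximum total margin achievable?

This is a one-to-one assignment (maximum-weight bipartite matching).
Optimal: Granite→Route 2 ($117k), Flint→Route 4 ($97k), Quanta→Route 5 ($117k), Brightly→Route 7 ($118k), Umbra→Route 6 ($129k) — total 117+97+117+118+129 = $578k.
Next-best assignment: Granite→Route 5, Flint→Route 7, Quanta→Route 4, Brightly→Route 2, Umbra→Route 6 = $561k.

Maximum total: $578k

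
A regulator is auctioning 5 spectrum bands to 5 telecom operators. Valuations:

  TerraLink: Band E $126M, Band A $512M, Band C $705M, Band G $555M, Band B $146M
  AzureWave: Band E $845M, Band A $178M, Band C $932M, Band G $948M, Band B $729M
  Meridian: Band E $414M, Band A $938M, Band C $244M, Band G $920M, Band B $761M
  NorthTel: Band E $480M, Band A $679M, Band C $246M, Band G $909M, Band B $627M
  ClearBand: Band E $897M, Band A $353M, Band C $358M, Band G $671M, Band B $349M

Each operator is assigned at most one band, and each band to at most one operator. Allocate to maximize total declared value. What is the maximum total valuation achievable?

Optimal: TerraLink→Band C ($705M), AzureWave→Band B ($729M), Meridian→Band A ($938M), NorthTel→Band G ($909M), ClearBand→Band E ($897M) — total 705+729+938+909+897 = $4178M.
Max-entry greedy (repeatedly take the single best remaining cell) gives $4115M, worse by 63.
Next-best assignment: TerraLink→Band C, AzureWave→Band G, Meridian→Band A, NorthTel→Band B, ClearBand→Band E = $4115M.
Swapping Meridian↔AzureWave (Meridian→Band B $761M, AzureWave→Band A $178M) loses 728.

Max total: $4178M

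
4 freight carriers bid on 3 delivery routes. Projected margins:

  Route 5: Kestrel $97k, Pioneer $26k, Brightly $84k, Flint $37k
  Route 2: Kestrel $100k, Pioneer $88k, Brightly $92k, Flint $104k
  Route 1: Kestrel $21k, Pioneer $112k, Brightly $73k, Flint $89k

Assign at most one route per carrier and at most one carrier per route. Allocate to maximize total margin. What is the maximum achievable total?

Treat this as an assignment problem: match each carrier to one route.
Optimal: Kestrel→Route 5 ($97k), Flint→Route 2 ($104k), Pioneer→Route 1 ($112k) — total 97+104+112 = $313k.
Row-greedy (each carrier in turn takes its best remaining route) gives $296k, worse by 17.

Max total: $313k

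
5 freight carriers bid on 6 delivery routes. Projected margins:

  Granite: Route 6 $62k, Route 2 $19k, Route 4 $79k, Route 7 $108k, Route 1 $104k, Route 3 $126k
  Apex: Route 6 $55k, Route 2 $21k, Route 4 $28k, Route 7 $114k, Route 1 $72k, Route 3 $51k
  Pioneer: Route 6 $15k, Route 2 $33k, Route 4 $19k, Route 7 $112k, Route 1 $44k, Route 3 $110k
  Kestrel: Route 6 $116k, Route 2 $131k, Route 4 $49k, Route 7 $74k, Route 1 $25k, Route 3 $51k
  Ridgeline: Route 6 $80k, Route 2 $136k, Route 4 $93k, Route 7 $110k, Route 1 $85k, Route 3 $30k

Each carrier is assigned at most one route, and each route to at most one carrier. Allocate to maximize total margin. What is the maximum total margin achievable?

Treat this as an assignment problem: match each carrier to one route.
Optimal: Granite→Route 1 ($104k), Apex→Route 7 ($114k), Pioneer→Route 3 ($110k), Kestrel→Route 6 ($116k), Ridgeline→Route 2 ($136k) — total 104+114+110+116+136 = $580k.
Column-greedy (each route in turn goes to its best remaining carrier) gives $489k, worse by 91.
No other one-to-one assignment exceeds $580k.

Max total: $580k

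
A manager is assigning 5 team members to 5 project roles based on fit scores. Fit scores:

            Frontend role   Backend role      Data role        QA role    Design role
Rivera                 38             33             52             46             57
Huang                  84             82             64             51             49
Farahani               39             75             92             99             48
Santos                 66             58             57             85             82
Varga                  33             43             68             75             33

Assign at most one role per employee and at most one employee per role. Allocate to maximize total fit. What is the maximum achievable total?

Optimal: Rivera→Design role (57 pts), Huang→Backend role (82 pts), Farahani→Data role (92 pts), Santos→Frontend role (66 pts), Varga→QA role (75 pts) — total 57+82+92+66+75 = 372 pts.
Row-greedy (each employee in turn takes its best remaining role) gives 366 pts, worse by 6.
Swapping Rivera↔Varga (Rivera→QA role 46 pts, Varga→Design role 33 pts) loses 53.

Maximum total: 372 pts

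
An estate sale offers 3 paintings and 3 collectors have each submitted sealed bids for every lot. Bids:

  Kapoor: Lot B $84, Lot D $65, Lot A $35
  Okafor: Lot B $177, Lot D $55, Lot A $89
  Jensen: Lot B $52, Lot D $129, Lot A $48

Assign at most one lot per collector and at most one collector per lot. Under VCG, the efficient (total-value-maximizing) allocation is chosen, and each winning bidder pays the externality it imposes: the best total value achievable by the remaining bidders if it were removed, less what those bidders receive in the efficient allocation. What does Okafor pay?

Efficient allocation: Kapoor→Lot A ($35), Okafor→Lot B ($177), Jensen→Lot D ($129); total welfare W = $341.
Okafor receives Lot B at value $177, so the others get W − 177 = $164.
Without Okafor: best allocation of the remaining 2 bidders over all 3 lots is Kapoor→Lot B ($84), Jensen→Lot D ($129), total $213.
VCG payment = (others' best without Okafor) − (others' welfare with Okafor) = 213 − 164 = $49.

Okafor pays $49.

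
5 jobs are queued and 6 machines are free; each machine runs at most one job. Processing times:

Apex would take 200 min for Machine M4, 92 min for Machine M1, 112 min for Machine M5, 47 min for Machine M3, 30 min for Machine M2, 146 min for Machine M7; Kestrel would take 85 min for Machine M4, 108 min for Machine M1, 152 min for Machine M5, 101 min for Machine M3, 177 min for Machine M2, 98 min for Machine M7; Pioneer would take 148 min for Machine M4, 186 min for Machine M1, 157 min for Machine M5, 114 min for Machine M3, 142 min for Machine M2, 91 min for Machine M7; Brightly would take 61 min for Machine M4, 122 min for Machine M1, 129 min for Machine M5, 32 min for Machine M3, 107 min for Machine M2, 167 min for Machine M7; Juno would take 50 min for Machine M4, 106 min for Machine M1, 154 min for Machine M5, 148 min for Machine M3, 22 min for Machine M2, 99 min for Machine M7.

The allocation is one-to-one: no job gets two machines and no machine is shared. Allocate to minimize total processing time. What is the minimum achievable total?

Minimum total: 311 min

Optimal: Apex→Machine M2 (30 min), Kestrel→Machine M1 (108 min), Pioneer→Machine M7 (91 min), Brightly→Machine M3 (32 min), Juno→Machine M4 (50 min) — total 30+108+91+32+50 = 311 min.
Min-entry greedy (repeatedly take the single cheapest remaining cell) gives 322 min, worse by 11.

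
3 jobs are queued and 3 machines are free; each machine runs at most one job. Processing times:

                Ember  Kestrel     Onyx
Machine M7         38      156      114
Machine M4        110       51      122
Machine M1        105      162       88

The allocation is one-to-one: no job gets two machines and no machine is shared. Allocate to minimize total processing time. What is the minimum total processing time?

Treat this as an assignment problem: match each job to one machine.
Optimal: Ember→Machine M7 (38 min), Kestrel→Machine M4 (51 min), Onyx→Machine M1 (88 min) — total 38+51+88 = 177 min.
Next-best assignment: Ember→Machine M1, Kestrel→Machine M4, Onyx→Machine M7 = 270 min.
No other one-to-one assignment undercuts 177 min.

Minimum total: 177 min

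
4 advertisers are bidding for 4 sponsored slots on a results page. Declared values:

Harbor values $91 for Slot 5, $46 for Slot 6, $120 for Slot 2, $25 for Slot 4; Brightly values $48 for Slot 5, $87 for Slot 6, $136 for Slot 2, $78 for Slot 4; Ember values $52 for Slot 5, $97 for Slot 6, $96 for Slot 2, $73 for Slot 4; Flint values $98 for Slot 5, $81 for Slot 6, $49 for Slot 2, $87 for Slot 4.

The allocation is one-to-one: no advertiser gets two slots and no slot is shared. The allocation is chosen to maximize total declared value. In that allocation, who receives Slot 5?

Harbor receives Slot 5.

This is the linear assignment problem.
Optimal: Harbor→Slot 5 ($91), Brightly→Slot 2 ($136), Ember→Slot 6 ($97), Flint→Slot 4 ($87) — total 91+136+97+87 = $411.
Max-entry greedy (repeatedly take the single best remaining cell) gives $356, worse by 55.
Next-best assignment: Harbor→Slot 2, Brightly→Slot 4, Ember→Slot 6, Flint→Slot 5 = $393.
Swapping Harbor↔Ember (Harbor→Slot 6 $46, Ember→Slot 5 $52) loses 90.
No other one-to-one assignment exceeds $411.
Harbor's own top slot is Slot 2 ($120), but forcing Harbor→Slot 2 and reassigning the rest optimally gives only $393 — worse by 18.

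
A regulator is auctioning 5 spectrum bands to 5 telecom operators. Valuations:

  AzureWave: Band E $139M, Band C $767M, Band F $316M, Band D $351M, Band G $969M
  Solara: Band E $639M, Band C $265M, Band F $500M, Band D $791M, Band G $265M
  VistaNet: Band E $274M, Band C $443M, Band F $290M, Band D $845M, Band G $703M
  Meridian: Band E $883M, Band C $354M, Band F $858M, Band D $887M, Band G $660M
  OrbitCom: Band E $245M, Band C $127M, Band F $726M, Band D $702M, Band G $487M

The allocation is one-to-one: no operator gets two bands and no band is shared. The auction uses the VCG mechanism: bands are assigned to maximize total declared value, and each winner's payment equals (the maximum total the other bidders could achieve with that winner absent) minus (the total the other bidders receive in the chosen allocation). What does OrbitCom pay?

OrbitCom pays $167M.

Efficient allocation: AzureWave→Band C ($767M), Solara→Band D ($791M), VistaNet→Band G ($703M), Meridian→Band E ($883M), OrbitCom→Band F ($726M); total welfare W = $3870M.
OrbitCom receives Band F at value $726M, so the others get W − 726 = $3144M.
Without OrbitCom: best allocation of the remaining 4 bidders over all 5 bands is AzureWave→Band G ($969M), Solara→Band E ($639M), VistaNet→Band D ($845M), Meridian→Band F ($858M), total $3311M.
VCG payment = (others' best without OrbitCom) − (others' welfare with OrbitCom) = 3311 − 3144 = $167M.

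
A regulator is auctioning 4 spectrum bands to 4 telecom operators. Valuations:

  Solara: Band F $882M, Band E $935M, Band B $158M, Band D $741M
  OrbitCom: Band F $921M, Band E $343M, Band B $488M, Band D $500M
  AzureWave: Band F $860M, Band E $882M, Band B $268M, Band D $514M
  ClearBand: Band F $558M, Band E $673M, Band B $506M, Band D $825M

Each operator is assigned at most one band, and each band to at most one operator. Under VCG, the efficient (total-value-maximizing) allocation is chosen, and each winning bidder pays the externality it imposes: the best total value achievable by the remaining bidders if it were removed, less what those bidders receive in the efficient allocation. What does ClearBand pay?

ClearBand pays $261M.

Efficient allocation: Solara→Band E ($935M), OrbitCom→Band B ($488M), AzureWave→Band F ($860M), ClearBand→Band D ($825M); total welfare W = $3108M.
ClearBand receives Band D at value $825M, so the others get W − 825 = $2283M.
Without ClearBand: best allocation of the remaining 3 bidders over all 4 bands is Solara→Band D ($741M), OrbitCom→Band F ($921M), AzureWave→Band E ($882M), total $2544M.
VCG payment = (others' best without ClearBand) − (others' welfare with ClearBand) = 2544 − 2283 = $261M.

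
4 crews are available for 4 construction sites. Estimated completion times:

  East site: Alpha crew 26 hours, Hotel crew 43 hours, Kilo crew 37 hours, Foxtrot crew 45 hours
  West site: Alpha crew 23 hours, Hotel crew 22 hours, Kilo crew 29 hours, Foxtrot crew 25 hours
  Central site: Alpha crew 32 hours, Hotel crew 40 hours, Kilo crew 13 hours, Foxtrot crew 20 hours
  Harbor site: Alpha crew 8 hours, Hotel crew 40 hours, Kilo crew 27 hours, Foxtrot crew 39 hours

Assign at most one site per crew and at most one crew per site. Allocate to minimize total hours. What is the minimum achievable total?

Optimal: Alpha crew→Harbor site (8 hours), Hotel crew→West site (22 hours), Kilo crew→East site (37 hours), Foxtrot crew→Central site (20 hours) — total 8+22+37+20 = 87 hours.
Min-entry greedy (repeatedly take the single cheapest remaining cell) gives 88 hours, worse by 1.
Swapping Kilo crew↔Hotel crew (Kilo crew→West site 29 hours, Hotel crew→East site 43 hours) adds 13.

Min total: 87 hours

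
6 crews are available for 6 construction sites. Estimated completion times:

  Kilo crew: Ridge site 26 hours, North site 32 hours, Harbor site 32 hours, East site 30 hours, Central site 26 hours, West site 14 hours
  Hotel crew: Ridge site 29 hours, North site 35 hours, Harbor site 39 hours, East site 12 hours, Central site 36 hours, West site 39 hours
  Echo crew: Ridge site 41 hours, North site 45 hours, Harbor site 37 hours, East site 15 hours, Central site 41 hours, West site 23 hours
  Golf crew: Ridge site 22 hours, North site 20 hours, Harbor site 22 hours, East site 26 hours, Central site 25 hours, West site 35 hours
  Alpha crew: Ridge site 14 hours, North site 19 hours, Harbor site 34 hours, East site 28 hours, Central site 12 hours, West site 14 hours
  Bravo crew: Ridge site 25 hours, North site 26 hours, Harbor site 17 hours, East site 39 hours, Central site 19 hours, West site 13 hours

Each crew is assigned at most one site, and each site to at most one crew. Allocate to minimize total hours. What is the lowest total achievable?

Optimal: Kilo crew→West site (14 hours), Hotel crew→Ridge site (29 hours), Echo crew→East site (15 hours), Golf crew→North site (20 hours), Alpha crew→Central site (12 hours), Bravo crew→Harbor site (17 hours) — total 14+29+15+20+12+17 = 107 hours.
Column-greedy (each site in turn goes to its cheapest remaining crew) gives 112 hours, worse by 5.
Swapping Bravo crew↔Alpha crew (Bravo crew→Central site 19 hours, Alpha crew→Harbor site 34 hours) adds 24.
No other one-to-one assignment undercuts 107 hours.

Minimum total: 107 hours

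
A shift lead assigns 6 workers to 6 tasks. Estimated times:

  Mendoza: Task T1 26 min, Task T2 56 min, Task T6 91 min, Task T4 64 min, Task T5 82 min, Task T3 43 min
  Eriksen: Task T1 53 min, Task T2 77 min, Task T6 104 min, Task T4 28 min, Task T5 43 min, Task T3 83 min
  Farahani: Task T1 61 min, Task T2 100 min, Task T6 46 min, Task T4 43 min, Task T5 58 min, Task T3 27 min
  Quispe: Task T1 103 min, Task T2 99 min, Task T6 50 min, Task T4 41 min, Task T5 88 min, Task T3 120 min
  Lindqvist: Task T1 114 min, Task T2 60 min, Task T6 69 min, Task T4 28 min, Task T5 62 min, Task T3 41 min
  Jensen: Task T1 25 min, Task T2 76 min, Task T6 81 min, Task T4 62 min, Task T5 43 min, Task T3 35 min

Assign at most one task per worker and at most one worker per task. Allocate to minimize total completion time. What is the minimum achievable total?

Optimal: Mendoza→Task T2 (56 min), Eriksen→Task T5 (43 min), Farahani→Task T3 (27 min), Quispe→Task T6 (50 min), Lindqvist→Task T4 (28 min), Jensen→Task T1 (25 min) — total 56+43+27+50+28+25 = 229 min.
Min-entry greedy (repeatedly take the single cheapest remaining cell) gives 248 min, worse by 19.
Next-best assignment: Mendoza→Task T1, Eriksen→Task T4, Farahani→Task T3, Quispe→Task T6, Lindqvist→Task T2, Jensen→Task T5 = 234 min.
Swapping Eriksen↔Quispe (Eriksen→Task T6 104 min, Quispe→Task T5 88 min) adds 99.
Every other assignment is strictly worse.

Minimum total: 229 min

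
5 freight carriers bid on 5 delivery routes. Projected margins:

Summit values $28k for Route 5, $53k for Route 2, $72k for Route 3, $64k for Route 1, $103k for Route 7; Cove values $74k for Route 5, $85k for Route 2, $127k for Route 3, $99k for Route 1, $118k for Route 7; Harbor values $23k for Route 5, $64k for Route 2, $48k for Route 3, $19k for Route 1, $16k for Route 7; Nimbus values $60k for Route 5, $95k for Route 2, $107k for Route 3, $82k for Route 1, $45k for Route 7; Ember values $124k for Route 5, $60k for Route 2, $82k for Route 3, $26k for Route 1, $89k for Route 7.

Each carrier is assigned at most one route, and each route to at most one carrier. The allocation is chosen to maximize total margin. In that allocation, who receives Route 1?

Nimbus receives Route 1.

Optimal: Summit→Route 7 ($103k), Cove→Route 3 ($127k), Harbor→Route 2 ($64k), Nimbus→Route 1 ($82k), Ember→Route 5 ($124k) — total 103+127+64+82+124 = $500k.
Max-entry greedy (repeatedly take the single best remaining cell) gives $468k, worse by 32.
Swapping Summit↔Ember (Summit→Route 5 $28k, Ember→Route 7 $89k) loses 110.
Nimbus's own top route is Route 3 ($107k), but forcing Nimbus→Route 3 and reassigning the rest optimally gives only $497k — worse by 3.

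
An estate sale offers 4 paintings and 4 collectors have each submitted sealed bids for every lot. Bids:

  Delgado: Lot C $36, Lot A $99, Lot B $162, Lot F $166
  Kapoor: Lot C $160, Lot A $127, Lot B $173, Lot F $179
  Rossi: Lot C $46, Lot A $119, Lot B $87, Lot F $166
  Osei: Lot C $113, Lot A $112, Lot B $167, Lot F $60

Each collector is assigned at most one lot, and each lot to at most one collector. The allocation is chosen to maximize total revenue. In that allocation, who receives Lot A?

Optimal: Delgado→Lot F ($166), Kapoor→Lot C ($160), Rossi→Lot A ($119), Osei→Lot B ($167) — total 166+160+119+167 = $612.
Row-greedy (each collector in turn takes its best remaining lot) gives $571, worse by 41.
No other one-to-one assignment exceeds $612.
Rossi's own top lot is Lot F ($166), but forcing Rossi→Lot F and reassigning the rest optimally gives only $600 — worse by 12.

Rossi receives Lot A.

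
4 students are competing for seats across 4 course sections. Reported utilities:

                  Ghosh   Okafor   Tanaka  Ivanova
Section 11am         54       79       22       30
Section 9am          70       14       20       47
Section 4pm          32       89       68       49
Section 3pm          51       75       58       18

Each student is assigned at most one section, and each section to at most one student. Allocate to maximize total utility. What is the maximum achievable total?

Maximum total: 256 points

This is the linear assignment problem.
Optimal: Ghosh→Section 9am (70 points), Okafor→Section 11am (79 points), Tanaka→Section 3pm (58 points), Ivanova→Section 4pm (49 points) — total 70+79+58+49 = 256 points.
Max-entry greedy (repeatedly take the single best remaining cell) gives 247 points, worse by 9.
Next-best assignment: Ghosh→Section 11am, Okafor→Section 4pm, Tanaka→Section 3pm, Ivanova→Section 9am = 248 points.
Checked against all permutations: 256 points is optimal.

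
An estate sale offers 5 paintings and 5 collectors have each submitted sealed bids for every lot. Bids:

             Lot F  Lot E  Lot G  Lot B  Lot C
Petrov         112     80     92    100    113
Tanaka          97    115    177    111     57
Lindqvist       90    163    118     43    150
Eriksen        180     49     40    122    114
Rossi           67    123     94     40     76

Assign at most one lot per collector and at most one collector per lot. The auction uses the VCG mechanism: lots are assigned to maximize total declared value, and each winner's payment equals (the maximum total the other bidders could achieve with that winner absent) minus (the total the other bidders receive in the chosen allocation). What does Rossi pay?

Efficient allocation: Petrov→Lot B ($100), Tanaka→Lot G ($177), Lindqvist→Lot C ($150), Eriksen→Lot F ($180), Rossi→Lot E ($123); total welfare W = $730.
Rossi receives Lot E at value $123, so the others get W − 123 = $607.
Without Rossi: best allocation of the remaining 4 bidders over all 5 lots is Petrov→Lot C ($113), Tanaka→Lot G ($177), Lindqvist→Lot E ($163), Eriksen→Lot F ($180), total $633.
VCG payment = (others' best without Rossi) − (others' welfare with Rossi) = 633 − 607 = $26.

Rossi pays $26.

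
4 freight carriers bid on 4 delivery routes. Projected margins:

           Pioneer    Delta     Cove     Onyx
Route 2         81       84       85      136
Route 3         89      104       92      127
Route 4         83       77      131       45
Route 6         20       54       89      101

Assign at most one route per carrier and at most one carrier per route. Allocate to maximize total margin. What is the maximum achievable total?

This is the linear assignment problem.
Optimal: Pioneer→Route 2 ($81k), Delta→Route 3 ($104k), Cove→Route 4 ($131k), Onyx→Route 6 ($101k) — total 81+104+131+101 = $417k.
Max-entry greedy (repeatedly take the single best remaining cell) gives $391k, worse by 26.
Checked against all permutations: $417k is optimal.

Max total: $417k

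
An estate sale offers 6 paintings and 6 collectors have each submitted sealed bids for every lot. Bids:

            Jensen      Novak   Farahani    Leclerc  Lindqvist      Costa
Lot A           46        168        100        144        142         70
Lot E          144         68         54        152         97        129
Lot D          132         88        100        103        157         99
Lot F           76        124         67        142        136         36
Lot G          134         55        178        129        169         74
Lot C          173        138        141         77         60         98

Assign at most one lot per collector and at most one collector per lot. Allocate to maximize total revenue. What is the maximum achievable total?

This is a one-to-one assignment (maximum-weight bipartite matching).
Optimal: Jensen→Lot C ($173), Novak→Lot A ($168), Farahani→Lot G ($178), Leclerc→Lot F ($142), Lindqvist→Lot D ($157), Costa→Lot E ($129) — total 173+168+178+142+157+129 = $947.
Row-greedy (each collector in turn takes its best remaining lot) gives $864, worse by 83.
Next-best assignment: Jensen→Lot C, Novak→Lot A, Farahani→Lot G, Leclerc→Lot E, Lindqvist→Lot F, Costa→Lot D = $906.

Maximum total: $947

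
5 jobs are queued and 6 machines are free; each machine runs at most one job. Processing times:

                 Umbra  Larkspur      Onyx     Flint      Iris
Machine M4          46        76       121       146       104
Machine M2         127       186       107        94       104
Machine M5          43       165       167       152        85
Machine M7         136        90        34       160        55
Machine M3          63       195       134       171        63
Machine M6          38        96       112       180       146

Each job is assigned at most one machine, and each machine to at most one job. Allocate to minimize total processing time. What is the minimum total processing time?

Minimum total: 305 min

Optimal: Umbra→Machine M6 (38 min), Larkspur→Machine M4 (76 min), Onyx→Machine M7 (34 min), Flint→Machine M2 (94 min), Iris→Machine M3 (63 min) — total 38+76+34+94+63 = 305 min.
Column-greedy (each machine in turn goes to its cheapest remaining job) gives 454 min, worse by 149.
Swapping Larkspur↔Onyx (Larkspur→Machine M7 90 min, Onyx→Machine M4 121 min) adds 101.
Every other assignment is strictly worse.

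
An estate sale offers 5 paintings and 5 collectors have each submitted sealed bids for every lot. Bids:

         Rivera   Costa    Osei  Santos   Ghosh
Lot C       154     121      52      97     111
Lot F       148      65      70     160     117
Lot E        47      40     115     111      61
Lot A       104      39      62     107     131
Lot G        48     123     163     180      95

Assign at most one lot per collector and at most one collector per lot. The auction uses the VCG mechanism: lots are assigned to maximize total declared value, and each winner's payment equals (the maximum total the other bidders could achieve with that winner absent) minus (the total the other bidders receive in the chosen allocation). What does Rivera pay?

Efficient allocation: Rivera→Lot F ($148), Costa→Lot C ($121), Osei→Lot E ($115), Santos→Lot G ($180), Ghosh→Lot A ($131); total welfare W = $695.
Rivera receives Lot F at value $148, so the others get W − 148 = $547.
Without Rivera: best allocation of the remaining 4 bidders over all 5 lots is Costa→Lot C ($121), Osei→Lot G ($163), Santos→Lot F ($160), Ghosh→Lot A ($131), total $575.
VCG payment = (others' best without Rivera) − (others' welfare with Rivera) = 575 − 547 = $28.

Rivera pays $28.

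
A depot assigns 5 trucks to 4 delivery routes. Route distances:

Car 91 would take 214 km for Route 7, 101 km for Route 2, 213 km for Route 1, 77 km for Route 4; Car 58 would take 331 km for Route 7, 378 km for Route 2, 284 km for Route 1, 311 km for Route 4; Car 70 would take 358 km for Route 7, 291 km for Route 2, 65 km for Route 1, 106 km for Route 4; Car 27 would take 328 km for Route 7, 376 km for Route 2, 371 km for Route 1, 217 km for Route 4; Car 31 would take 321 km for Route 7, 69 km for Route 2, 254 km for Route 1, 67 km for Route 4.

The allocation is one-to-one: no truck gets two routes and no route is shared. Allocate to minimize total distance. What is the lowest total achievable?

Optimal: Car 27→Route 7 (328 km), Car 31→Route 2 (69 km), Car 70→Route 1 (65 km), Car 91→Route 4 (77 km) — total 328+69+65+77 = 539 km.
Column-greedy (each route in turn goes to its cheapest remaining truck) gives 565 km, worse by 26.
Next-best assignment: Car 58→Route 7, Car 31→Route 2, Car 70→Route 1, Car 91→Route 4 = 542 km.
Every other assignment is strictly worse.

Minimum total: 539 km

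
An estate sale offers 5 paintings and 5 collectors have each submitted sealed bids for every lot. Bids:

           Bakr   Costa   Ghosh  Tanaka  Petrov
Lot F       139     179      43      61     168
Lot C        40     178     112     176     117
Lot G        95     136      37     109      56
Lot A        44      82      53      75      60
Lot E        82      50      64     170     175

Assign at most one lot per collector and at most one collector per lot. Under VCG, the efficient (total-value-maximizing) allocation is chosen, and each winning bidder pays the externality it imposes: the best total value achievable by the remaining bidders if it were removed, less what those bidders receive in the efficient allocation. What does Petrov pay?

Efficient allocation: Bakr→Lot F ($139), Costa→Lot G ($136), Ghosh→Lot A ($53), Tanaka→Lot C ($176), Petrov→Lot E ($175); total welfare W = $679.
Petrov receives Lot E at value $175, so the others get W − 175 = $504.
Without Petrov: best allocation of the remaining 4 bidders over all 5 lots is Bakr→Lot F ($139), Costa→Lot G ($136), Ghosh→Lot C ($112), Tanaka→Lot E ($170), total $557.
VCG payment = (others' best without Petrov) − (others' welfare with Petrov) = 557 − 504 = $53.

Petrov pays $53.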